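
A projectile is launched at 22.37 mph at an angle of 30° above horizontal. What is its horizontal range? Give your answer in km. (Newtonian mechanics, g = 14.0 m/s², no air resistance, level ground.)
R = v₀² sin(2θ) / g (with unit conversion) = 0.006186 km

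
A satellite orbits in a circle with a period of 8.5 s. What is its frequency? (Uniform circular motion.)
f = 1/T = 1/8.5 = 0.1176 Hz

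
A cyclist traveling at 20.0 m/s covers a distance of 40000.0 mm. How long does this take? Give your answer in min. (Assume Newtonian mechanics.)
t = d/v (with unit conversion) = 0.03333 min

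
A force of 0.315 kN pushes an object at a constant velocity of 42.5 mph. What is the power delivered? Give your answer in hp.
P = Fv = 315 N × 19 m/s = 5985 W = 8.026 hp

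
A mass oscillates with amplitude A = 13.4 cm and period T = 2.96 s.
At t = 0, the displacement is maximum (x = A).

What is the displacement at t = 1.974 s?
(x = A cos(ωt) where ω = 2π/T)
ω = 2π/T = 2π/2.96 = 2.123 rad/s
x = A cos(ωt) = 13.4×cos(2.123×1.974) = -6.684 cm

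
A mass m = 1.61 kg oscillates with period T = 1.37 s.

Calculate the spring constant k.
T = 2π√(m/k) → k = m(2π/T)² = 1.61×(2π/1.37)² = 33.86 N/m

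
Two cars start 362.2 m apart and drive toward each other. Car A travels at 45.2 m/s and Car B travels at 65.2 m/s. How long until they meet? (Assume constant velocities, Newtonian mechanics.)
Combined speed: v_combined = 45.2 + 65.2 = 110.4 m/s
Time to meet: t = d/110.4 = 362.2/110.4 = 3.28 s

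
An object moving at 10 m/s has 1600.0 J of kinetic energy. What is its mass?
KE = ½mv² → m = 2KE/v² = 2×1600.0/10² = 32.0 kg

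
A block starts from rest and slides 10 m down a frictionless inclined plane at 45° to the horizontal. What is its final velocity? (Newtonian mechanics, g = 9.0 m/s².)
a = g sin(θ) = 9.0 × sin(45°) = 6.36 m/s²
v = √(2ad) = √(2 × 6.36 × 10) = 11.28 m/s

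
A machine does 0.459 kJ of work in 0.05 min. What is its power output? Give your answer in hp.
P = W/t = 459 J / 3 s = 153 W = 0.2052 hp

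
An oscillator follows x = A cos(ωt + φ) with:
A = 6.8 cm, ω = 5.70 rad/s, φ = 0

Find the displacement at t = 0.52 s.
x = A cos(ωt + φ) = 6.8×cos(5.7×0.52 + 0) = -6.693 cm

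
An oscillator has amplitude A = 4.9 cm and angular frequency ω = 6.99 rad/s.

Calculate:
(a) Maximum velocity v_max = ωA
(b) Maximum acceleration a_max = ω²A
v_max = ωA = 6.99×0.049 = 0.3425 m/s
a_max = ω²A = 6.99²×0.049 = 2.394 m/s²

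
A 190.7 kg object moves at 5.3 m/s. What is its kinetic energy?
KE = ½mv² = ½×190.7×5.3² = 2678.381 J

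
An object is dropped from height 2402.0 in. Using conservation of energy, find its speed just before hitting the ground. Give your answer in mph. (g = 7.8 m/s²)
mgh = ½mv² → v = √(2gh) = √(2×7.8×61.01) = 30.85 m/s = 69.01 mph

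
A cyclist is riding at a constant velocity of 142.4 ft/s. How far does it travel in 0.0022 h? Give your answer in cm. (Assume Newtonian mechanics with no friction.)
d = vt (with unit conversion) = 34380.0 cm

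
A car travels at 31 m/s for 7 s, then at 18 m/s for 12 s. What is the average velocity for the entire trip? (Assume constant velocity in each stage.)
d₁ = v₁t₁ = 31 × 7 = 217 m
d₂ = v₂t₂ = 18 × 12 = 216 m
d_total = 433 m, t_total = 19 s
v_avg = d_total/t_total = 433/19 = 22.79 m/s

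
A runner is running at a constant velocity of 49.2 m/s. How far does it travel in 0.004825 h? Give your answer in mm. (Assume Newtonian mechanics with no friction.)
d = vt (with unit conversion) = 854600.0 mm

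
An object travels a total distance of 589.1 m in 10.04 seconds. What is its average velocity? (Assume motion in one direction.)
v_avg = Δd / Δt = 589.1 / 10.04 = 58.68 m/s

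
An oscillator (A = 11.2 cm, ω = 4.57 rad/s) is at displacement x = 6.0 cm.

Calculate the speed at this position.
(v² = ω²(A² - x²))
v = ω√(A² − x²) = 4.57×√(0.112² − 0.06²) = 0.4322 m/s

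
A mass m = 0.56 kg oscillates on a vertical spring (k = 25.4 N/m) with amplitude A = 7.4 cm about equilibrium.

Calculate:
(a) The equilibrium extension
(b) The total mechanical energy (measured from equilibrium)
x_eq = mg/k = 0.56×9.81/25.4 = 0.2163 m = 21.63 cm
E = ½kA² = ½×25.4×(0.074)² = 0.06955 J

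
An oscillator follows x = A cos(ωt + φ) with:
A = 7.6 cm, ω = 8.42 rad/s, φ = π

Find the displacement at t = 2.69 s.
x = A cos(ωt + φ) = 7.6×cos(8.42×2.69 + π) = 6.01 cm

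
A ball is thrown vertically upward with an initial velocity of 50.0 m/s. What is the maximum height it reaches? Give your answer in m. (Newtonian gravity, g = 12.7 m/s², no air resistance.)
h_max = v₀²/(2g) = 98.43 m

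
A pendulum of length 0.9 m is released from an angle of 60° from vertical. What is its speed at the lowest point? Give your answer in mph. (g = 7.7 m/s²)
h = L(1 − cosθ) = 0.9×(1 − cos60°) = 0.45 m
v = √(2gh) = √(2×7.7×0.45) = 2.632 m/s = 5.889 mph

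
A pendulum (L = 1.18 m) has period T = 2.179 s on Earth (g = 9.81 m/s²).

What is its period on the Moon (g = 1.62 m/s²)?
T = 2π√(L/g), so T_moon/T_earth = √(g_earth/g_moon)
T_moon = 2π√(1.18/1.62) = 5.362 s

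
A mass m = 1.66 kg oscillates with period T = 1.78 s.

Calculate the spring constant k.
T = 2π√(m/k) → k = m(2π/T)² = 1.66×(2π/1.78)² = 20.68 N/m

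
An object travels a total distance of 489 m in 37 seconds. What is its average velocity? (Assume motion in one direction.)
v_avg = Δd / Δt = 489 / 37 = 13.22 m/s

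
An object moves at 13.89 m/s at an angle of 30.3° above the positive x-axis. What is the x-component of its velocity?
vₓ = v cos(θ) = 13.89 × cos(30.3°) = 11.99 m/s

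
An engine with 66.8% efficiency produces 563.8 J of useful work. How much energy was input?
W_in = W_out/η = 563.8/0.668 = 844.01 J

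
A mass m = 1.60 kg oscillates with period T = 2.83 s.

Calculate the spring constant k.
T = 2π√(m/k) → k = m(2π/T)² = 1.6×(2π/2.83)² = 7.887 N/m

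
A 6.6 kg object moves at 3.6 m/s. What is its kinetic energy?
KE = ½mv² = ½×6.6×3.6² = 42.768 J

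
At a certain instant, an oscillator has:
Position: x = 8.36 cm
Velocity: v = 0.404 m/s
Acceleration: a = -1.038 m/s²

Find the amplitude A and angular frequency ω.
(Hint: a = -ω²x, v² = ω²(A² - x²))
a = −ω²x → ω = √(|a|/x) = √(1.038/0.0836) = 3.524 rad/s
v² = ω²(A² − x²) → A = √(x² + v²/ω²) = √(0.0836² + 0.404²/3.524²) = 0.1419 m = 14.19 cm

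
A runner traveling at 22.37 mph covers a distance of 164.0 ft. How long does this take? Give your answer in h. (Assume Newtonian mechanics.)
t = d/v (with unit conversion) = 0.001388 h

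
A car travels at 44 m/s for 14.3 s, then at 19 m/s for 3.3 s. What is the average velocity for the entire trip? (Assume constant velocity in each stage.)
d₁ = v₁t₁ = 44 × 14.3 = 629.2 m
d₂ = v₂t₂ = 19 × 3.3 = 62.7 m
d_total = 691.9 m, t_total = 17.6 s
v_avg = d_total/t_total = 691.9/17.6 = 39.31 m/s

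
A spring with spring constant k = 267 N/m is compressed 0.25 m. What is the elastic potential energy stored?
PE = ½kx² = ½×267×0.25² = 8.344 J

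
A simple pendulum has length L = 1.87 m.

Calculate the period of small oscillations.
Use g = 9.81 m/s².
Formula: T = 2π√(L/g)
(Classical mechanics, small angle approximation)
T = 2π√(L/g) = 2π√(1.87/9.81) = 2.743 s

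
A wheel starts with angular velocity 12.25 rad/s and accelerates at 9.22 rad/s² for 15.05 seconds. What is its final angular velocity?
ω = ω₀ + αt = 12.25 + 9.22 × 15.05 = 151.01 rad/s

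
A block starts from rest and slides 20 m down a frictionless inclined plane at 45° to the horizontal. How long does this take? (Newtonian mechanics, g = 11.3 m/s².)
a = g sin(θ) = 11.3 × sin(45°) = 7.99 m/s²
t = √(2d/a) = √(2 × 20 / 7.99) = 2.24 s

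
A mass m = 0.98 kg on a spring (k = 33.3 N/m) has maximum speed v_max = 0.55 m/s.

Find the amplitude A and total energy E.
½mv²_max = ½kA² → A = v_max√(m/k) = 0.55×√(0.98/33.3) = 0.09435 m = 9.435 cm
E = ½mv²_max = ½×0.98×0.55² = 0.1482 J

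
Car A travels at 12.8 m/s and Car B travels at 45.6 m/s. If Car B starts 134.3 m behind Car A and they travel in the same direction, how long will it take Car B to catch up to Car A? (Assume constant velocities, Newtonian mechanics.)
Relative speed: v_rel = 45.6 - 12.8 = 32.8 m/s
Time to catch: t = d₀/v_rel = 134.3/32.8 = 4.09 s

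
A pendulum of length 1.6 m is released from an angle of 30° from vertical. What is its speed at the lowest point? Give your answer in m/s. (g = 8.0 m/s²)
h = L(1 − cosθ) = 1.6×(1 − cos30°) = 0.2144 m
v = √(2gh) = √(2×8.0×0.2144) = 1.852 m/s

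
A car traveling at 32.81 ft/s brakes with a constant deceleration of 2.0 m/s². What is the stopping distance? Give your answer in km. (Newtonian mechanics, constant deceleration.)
d = v₀² / (2a) (with unit conversion) = 0.025 km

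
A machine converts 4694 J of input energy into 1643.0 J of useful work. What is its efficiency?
η = W_out/W_in = 1643.0/4694 = 0.35 = 35.0%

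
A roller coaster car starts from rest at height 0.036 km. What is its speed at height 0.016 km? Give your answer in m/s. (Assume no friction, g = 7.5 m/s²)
mgh₁ = ½mv₂² + mgh₂ → v₂ = √(2g(h₁−h₂)) = √(2×7.5×(36−16)) = 17.32 m/s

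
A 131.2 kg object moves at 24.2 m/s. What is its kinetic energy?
KE = ½mv² = ½×131.2×24.2² = 38417.98 J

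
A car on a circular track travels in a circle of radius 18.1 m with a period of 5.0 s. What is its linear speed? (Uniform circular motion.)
v = 2πr/T = 2π×18.1/5.0 = 22.75 m/s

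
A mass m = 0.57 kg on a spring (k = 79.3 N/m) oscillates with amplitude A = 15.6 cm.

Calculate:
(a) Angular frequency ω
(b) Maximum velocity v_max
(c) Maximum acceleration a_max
ω = √(k/m) = √(79.3/0.57) = 11.8 rad/s
v_max = ωA = 11.8×0.156 = 1.84 m/s
a_max = ω²A = 11.8²×0.156 = 21.7 m/s²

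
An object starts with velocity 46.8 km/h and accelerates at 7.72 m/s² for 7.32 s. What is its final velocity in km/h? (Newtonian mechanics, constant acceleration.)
v = v₀ + at (with unit conversion) = 250.2 km/h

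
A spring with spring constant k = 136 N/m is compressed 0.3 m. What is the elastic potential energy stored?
PE = ½kx² = ½×136×0.3² = 6.12 J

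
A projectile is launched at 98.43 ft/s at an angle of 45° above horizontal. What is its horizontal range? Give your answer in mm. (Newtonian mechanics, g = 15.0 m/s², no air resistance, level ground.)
R = v₀² sin(2θ) / g (with unit conversion) = 60010.0 mm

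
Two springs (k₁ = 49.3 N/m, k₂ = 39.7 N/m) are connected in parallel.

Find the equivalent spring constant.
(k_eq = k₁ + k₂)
k_eq = k₁ + k₂ = 49.3 + 39.7 = 89 N/m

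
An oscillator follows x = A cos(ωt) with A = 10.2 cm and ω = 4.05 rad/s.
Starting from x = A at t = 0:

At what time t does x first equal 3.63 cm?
cos(ωt) = x/A = 3.63/10.2 = 0.3559
ωt = arccos(0.3559) = 1.207 rad
t = 1.207/4.05 = 0.298 s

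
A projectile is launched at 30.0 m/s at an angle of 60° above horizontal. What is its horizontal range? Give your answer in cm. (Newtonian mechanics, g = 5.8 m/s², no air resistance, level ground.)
R = v₀² sin(2θ) / g (with unit conversion) = 13440.0 cm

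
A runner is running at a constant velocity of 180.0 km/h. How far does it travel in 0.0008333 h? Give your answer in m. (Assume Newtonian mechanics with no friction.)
d = vt (with unit conversion) = 150.0 m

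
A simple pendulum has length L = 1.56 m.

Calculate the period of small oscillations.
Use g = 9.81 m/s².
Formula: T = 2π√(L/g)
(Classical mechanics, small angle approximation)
T = 2π√(L/g) = 2π√(1.56/9.81) = 2.506 s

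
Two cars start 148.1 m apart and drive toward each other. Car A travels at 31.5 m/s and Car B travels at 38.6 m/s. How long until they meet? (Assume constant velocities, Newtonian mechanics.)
Combined speed: v_combined = 31.5 + 38.6 = 70.1 m/s
Time to meet: t = d/70.1 = 148.1/70.1 = 2.11 s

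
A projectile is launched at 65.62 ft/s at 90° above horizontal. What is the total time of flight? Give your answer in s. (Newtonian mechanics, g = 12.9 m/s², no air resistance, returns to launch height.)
T = 2v₀sin(θ)/g (with unit conversion) = 3.101 s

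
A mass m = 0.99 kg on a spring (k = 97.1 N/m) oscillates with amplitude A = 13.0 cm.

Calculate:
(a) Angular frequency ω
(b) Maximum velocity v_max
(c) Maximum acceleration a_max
ω = √(k/m) = √(97.1/0.99) = 9.904 rad/s
v_max = ωA = 9.904×0.13 = 1.287 m/s
a_max = ω²A = 9.904²×0.13 = 12.75 m/s²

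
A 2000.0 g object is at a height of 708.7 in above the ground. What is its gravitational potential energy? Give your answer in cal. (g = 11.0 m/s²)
PE = mgh = 2 kg × 11.0 m/s² × 18 m = 396 J = 94.65 cal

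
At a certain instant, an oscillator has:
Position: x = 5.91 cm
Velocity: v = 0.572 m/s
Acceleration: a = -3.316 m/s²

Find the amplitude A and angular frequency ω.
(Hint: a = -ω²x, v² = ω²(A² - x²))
a = −ω²x → ω = √(|a|/x) = √(3.316/0.0591) = 7.491 rad/s
v² = ω²(A² − x²) → A = √(x² + v²/ω²) = √(0.0591² + 0.572²/7.491²) = 0.09656 m = 9.656 cm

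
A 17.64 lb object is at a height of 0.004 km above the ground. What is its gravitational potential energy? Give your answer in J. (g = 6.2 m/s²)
PE = mgh = 8.001 kg × 6.2 m/s² × 4 m = 198.4 J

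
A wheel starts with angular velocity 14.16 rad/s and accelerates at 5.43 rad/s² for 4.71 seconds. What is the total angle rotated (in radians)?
θ = ω₀t + ½αt² = 14.16×4.71 + ½×5.43×4.71² = 126.92 rad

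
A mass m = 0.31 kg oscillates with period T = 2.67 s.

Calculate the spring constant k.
T = 2π√(m/k) → k = m(2π/T)² = 0.31×(2π/2.67)² = 1.717 N/m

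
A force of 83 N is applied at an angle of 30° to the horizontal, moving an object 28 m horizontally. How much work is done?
W = Fd cosθ = 83×28×cos(30°) = 2012.6 J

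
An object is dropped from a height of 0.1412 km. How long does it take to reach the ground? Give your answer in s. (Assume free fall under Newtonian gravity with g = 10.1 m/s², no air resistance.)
t = √(2h/g) (with unit conversion) = 5.288 s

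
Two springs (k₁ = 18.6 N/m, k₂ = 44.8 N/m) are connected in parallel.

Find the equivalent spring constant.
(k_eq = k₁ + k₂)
k_eq = k₁ + k₂ = 18.6 + 44.8 = 63.4 N/m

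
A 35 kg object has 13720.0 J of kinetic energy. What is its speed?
KE = ½mv² → v = √(2KE/m) = √(2×13720.0/35) = 28.0 m/s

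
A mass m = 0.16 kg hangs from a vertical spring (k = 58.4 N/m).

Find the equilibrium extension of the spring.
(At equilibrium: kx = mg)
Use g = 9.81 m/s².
x_eq = mg/k = 0.16×9.81/58.4 = 0.02688 m = 2.688 cm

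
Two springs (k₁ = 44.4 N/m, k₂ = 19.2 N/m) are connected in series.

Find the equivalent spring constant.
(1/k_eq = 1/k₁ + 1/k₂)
1/k_eq = 1/44.4 + 1/19.2 = 0.074606; k_eq = 13.4 N/m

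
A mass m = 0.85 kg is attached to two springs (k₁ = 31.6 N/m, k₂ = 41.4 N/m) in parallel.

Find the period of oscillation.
k_eq = k₁+k₂ = 73 N/m
T = 2π√(m/k_eq) = 2π√(0.85/73) = 0.678 s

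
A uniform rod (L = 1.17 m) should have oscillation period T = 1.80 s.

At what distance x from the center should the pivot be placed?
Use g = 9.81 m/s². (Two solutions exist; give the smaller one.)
T = 2π√((L²/12 + x²)/(gx)). Let c = T²g/(4π²) = 0.8051.
x² − cx + L²/12 = 0 → x = (c − √(c² − L²/3))/2 = 0.1835 m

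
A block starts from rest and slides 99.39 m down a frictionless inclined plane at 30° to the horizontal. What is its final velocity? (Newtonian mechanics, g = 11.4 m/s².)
a = g sin(θ) = 11.4 × sin(30°) = 5.7 m/s²
v = √(2ad) = √(2 × 5.7 × 99.39) = 33.66 m/s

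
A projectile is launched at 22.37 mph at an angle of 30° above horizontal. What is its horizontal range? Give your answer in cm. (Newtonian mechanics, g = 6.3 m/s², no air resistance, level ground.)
R = v₀² sin(2θ) / g (with unit conversion) = 1375.0 cm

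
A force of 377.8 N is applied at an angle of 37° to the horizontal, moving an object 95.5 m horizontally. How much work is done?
W = Fd cosθ = 377.8×95.5×cos(37°) = 28815.0 J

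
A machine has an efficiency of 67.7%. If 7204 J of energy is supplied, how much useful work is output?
W_out = η × W_in = 0.677 × 7204 = 4877.1 J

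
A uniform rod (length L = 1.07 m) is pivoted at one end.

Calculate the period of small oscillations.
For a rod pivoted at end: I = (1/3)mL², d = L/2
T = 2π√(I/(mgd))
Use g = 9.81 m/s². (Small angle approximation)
I/m = (1/3)L² = 0.3816 m²; d = L/2 = 0.535 m
T = 2π√(I/(mgd)) = 2π√(0.3816/(9.81×0.535)) = 1.694 s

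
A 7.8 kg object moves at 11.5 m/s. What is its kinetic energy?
KE = ½mv² = ½×7.8×11.5² = 515.775 J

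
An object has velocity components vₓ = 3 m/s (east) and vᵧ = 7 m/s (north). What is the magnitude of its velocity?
|v| = √(vₓ² + vᵧ²) = √(3² + 7²) = √(58) = 7.62 m/s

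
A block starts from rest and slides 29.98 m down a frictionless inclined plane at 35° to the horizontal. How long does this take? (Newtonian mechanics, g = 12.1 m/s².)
a = g sin(θ) = 12.1 × sin(35°) = 6.94 m/s²
t = √(2d/a) = √(2 × 29.98 / 6.94) = 2.94 s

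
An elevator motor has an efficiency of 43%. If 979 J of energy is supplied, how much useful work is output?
W_out = η × W_in = 0.43 × 979 = 420.97 J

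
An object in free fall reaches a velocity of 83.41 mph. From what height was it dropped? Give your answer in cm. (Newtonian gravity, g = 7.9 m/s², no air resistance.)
h = v²/(2g) (with unit conversion) = 8800.0 cm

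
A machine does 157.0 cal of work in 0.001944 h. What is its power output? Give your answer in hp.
P = W/t = 656.9 J / 6.998 s = 93.86 W = 0.1259 hp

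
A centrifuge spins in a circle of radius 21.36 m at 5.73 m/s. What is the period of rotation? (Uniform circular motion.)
T = 2πr/v = 2π×21.36/5.73 = 23.42 s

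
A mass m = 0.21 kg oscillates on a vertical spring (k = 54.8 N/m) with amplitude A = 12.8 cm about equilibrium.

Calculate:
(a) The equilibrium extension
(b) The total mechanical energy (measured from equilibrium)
x_eq = mg/k = 0.21×9.81/54.8 = 0.03759 m = 3.759 cm
E = ½kA² = ½×54.8×(0.128)² = 0.4489 J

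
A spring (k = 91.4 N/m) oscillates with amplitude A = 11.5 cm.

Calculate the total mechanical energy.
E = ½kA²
E = ½kA² = ½×91.4×(0.115)² = 0.6044 J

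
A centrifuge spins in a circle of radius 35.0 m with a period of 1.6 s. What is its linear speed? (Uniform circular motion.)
v = 2πr/T = 2π×35.0/1.6 = 137.44 m/s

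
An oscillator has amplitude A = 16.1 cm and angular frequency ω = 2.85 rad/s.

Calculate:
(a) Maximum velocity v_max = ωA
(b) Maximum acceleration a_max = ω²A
v_max = ωA = 2.85×0.161 = 0.4589 m/s
a_max = ω²A = 2.85²×0.161 = 1.308 m/s²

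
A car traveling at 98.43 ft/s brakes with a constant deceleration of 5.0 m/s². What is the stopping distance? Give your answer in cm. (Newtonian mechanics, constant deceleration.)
d = v₀² / (2a) (with unit conversion) = 9001.0 cm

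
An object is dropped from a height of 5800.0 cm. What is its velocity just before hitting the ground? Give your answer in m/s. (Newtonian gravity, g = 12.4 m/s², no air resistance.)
v = √(2gh) (with unit conversion) = 37.93 m/s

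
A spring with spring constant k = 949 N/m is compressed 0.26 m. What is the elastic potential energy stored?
PE = ½kx² = ½×949×0.26² = 32.08 J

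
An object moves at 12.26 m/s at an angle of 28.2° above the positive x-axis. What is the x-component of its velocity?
vₓ = v cos(θ) = 12.26 × cos(28.2°) = 10.8 m/s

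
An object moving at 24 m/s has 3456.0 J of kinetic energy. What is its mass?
KE = ½mv² → m = 2KE/v² = 2×3456.0/24² = 12.0 kg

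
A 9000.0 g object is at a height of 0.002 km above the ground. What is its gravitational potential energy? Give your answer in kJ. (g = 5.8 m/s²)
PE = mgh = 9 kg × 5.8 m/s² × 2 m = 104.4 J = 0.1044 kJ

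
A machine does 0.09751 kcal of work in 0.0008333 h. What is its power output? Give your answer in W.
P = W/t = 408 J / 3 s = 136 W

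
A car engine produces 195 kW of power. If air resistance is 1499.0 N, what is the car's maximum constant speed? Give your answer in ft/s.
P = Fv → v = P/F = 195000 W / 1499 N = 130.1 m/s = 426.8 ft/s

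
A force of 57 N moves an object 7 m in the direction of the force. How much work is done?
W = Fd = 57×7 = 399.0 J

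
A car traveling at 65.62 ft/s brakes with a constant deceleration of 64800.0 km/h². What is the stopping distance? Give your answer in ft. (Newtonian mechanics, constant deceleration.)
d = v₀² / (2a) (with unit conversion) = 131.2 ft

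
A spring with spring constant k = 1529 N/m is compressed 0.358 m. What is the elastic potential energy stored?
PE = ½kx² = ½×1529×0.358² = 97.98 J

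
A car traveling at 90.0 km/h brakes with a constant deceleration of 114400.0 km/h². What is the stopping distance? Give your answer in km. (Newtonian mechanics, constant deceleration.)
d = v₀² / (2a) (with unit conversion) = 0.0354 km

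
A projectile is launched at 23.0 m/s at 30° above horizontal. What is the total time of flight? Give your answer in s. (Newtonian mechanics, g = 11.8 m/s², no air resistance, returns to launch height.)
T = 2v₀sin(θ)/g = 1.949 s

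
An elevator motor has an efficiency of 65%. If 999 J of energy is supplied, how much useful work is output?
W_out = η × W_in = 0.65 × 999 = 649.35 J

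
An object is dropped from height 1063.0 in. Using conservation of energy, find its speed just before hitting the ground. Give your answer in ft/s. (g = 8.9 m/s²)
mgh = ½mv² → v = √(2gh) = √(2×8.9×27) = 21.92 m/s = 71.92 ft/s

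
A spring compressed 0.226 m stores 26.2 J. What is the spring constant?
PE = ½kx² → k = 2PE/x² = 2×26.2/0.226² = 1026.0 N/m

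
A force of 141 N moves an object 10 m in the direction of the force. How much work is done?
W = Fd = 141×10 = 1410.0 J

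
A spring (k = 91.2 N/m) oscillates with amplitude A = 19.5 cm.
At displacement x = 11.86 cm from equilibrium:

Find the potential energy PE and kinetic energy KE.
E_total = ½kA² = ½×91.2×(0.195)² = 1.734 J
PE = ½kx² = ½×91.2×(0.1186)² = 0.6414 J
KE = E_total − PE = 1.093 J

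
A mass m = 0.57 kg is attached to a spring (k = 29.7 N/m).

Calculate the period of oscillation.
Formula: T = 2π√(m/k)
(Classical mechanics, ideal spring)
T = 2π√(m/k) = 2π√(0.57/29.7) = 0.8704 s; f = 1/T = 1.149 Hz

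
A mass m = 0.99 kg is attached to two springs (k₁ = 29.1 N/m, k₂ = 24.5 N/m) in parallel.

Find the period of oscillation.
k_eq = k₁+k₂ = 53.6 N/m
T = 2π√(m/k_eq) = 2π√(0.99/53.6) = 0.8539 s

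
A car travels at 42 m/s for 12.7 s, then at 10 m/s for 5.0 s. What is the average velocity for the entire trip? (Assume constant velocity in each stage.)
d₁ = v₁t₁ = 42 × 12.7 = 533.4 m
d₂ = v₂t₂ = 10 × 5.0 = 50 m
d_total = 583.4 m, t_total = 17.7 s
v_avg = d_total/t_total = 583.4/17.7 = 32.96 m/s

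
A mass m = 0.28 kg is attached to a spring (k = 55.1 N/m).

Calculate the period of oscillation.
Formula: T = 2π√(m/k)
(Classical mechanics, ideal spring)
T = 2π√(m/k) = 2π√(0.28/55.1) = 0.4479 s; f = 1/T = 2.233 Hz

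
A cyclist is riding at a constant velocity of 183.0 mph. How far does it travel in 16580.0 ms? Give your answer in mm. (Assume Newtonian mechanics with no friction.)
d = vt (with unit conversion) = 1356000.0 mm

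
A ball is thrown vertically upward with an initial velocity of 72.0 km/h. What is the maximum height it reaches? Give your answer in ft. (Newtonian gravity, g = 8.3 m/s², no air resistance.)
h_max = v₀²/(2g) (with unit conversion) = 79.06 ft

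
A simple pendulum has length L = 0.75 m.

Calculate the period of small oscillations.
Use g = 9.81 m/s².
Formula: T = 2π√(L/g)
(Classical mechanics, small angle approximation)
T = 2π√(L/g) = 2π√(0.75/9.81) = 1.737 s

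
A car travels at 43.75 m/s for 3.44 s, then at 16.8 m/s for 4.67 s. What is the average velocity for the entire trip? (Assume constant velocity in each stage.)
d₁ = v₁t₁ = 43.75 × 3.44 = 150.5 m
d₂ = v₂t₂ = 16.8 × 4.67 = 78.456 m
d_total = 228.96 m, t_total = 8.11 s
v_avg = d_total/t_total = 228.96/8.11 = 28.23 m/s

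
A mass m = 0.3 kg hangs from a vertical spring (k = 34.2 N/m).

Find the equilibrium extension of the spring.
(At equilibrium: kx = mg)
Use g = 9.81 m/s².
x_eq = mg/k = 0.3×9.81/34.2 = 0.08605 m = 8.605 cm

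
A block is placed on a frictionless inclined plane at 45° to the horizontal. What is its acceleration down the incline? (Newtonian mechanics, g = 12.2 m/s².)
a = g sin(θ) = 12.2 × sin(45°) = 12.2 × 0.7071 = 8.63 m/s²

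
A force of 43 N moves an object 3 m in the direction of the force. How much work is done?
W = Fd = 43×3 = 129.0 J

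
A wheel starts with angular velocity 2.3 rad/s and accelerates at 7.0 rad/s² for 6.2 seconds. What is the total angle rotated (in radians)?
θ = ω₀t + ½αt² = 2.3×6.2 + ½×7.0×6.2² = 148.8 rad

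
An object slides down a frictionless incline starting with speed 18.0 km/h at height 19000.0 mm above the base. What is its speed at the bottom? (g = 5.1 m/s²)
½mv₀² + mgh = ½mv² → v = √(v₀² + 2gh) = √(5² + 2×5.1×19) = 14.79 m/s = 53.25 km/h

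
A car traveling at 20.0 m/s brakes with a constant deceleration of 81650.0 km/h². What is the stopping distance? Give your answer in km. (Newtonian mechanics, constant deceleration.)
d = v₀² / (2a) (with unit conversion) = 0.03175 km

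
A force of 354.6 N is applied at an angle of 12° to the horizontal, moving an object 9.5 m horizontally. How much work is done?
W = Fd cosθ = 354.6×9.5×cos(12°) = 3295.1 J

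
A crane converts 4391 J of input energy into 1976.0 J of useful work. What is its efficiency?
η = W_out/W_in = 1976.0/4391 = 0.45 = 45.0%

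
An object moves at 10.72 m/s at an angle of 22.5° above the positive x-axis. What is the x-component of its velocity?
vₓ = v cos(θ) = 10.72 × cos(22.5°) = 9.9 m/s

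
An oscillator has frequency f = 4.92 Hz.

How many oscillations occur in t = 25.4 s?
n = f×t = 4.92×25.4 = 125 oscillations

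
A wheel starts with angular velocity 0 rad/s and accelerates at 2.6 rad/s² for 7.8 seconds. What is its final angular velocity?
ω = ω₀ + αt = 0 + 2.6 × 7.8 = 20.28 rad/s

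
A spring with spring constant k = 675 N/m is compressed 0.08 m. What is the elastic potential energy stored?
PE = ½kx² = ½×675×0.08² = 2.16 J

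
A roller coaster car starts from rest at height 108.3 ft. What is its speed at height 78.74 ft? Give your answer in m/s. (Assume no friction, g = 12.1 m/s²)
mgh₁ = ½mv₂² + mgh₂ → v₂ = √(2g(h₁−h₂)) = √(2×12.1×(33.01−24)) = 14.77 m/s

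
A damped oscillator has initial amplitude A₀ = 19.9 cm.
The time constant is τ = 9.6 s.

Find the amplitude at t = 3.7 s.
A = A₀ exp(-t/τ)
A = A₀ exp(−t/τ) = 19.9×exp(−3.7/9.6) = 13.54 cm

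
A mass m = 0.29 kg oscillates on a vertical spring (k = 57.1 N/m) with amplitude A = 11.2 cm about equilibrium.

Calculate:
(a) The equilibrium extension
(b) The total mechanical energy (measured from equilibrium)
x_eq = mg/k = 0.29×9.81/57.1 = 0.04982 m = 4.982 cm
E = ½kA² = ½×57.1×(0.112)² = 0.3581 J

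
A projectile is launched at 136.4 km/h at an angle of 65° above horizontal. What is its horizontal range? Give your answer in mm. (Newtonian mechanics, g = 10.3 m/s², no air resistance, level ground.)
R = v₀² sin(2θ) / g (with unit conversion) = 106800.0 mm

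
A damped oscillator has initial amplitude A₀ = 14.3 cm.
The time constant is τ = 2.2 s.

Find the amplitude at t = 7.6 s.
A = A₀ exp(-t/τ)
A = A₀ exp(−t/τ) = 14.3×exp(−7.6/2.2) = 0.4519 cm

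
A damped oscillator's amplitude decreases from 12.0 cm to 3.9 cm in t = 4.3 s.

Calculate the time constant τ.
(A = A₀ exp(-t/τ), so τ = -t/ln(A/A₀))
A/A₀ = 3.9/12.0 = 0.325; ln(A/A₀) = -1.124
τ = −t/ln(A/A₀) = −4.3/-1.124 = 3.826 s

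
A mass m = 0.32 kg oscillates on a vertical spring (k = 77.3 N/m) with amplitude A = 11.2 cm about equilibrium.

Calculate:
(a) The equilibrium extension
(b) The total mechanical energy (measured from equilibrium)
x_eq = mg/k = 0.32×9.81/77.3 = 0.04061 m = 4.061 cm
E = ½kA² = ½×77.3×(0.112)² = 0.4848 J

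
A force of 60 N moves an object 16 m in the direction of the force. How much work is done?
W = Fd = 60×16 = 960.0 J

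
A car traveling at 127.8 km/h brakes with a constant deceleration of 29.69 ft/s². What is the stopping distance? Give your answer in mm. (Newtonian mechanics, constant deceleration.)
d = v₀² / (2a) (with unit conversion) = 69630.0 mm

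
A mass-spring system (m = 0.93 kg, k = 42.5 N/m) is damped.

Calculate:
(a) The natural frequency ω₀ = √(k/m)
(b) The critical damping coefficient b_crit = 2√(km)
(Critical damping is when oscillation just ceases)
ω₀ = √(k/m) = √(42.5/0.93) = 6.76 rad/s
b_crit = 2√(km) = 2√(42.5×0.93) = 12.57 kg/s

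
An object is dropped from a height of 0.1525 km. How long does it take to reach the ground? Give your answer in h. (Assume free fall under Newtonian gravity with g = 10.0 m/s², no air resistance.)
t = √(2h/g) (with unit conversion) = 0.001534 h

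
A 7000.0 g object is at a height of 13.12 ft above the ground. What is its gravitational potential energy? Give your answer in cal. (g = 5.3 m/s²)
PE = mgh = 7 kg × 5.3 m/s² × 3.999 m = 148.4 J = 35.46 cal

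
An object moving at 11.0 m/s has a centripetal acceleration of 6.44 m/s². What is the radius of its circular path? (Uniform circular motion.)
r = v²/a_c = 11.0²/6.44 = 18.79 m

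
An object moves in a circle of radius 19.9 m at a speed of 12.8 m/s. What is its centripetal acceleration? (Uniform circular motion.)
a_c = v²/r = 12.8²/19.9 = 163.84/19.9 = 8.23 m/s²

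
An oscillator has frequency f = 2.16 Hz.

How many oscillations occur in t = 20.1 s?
n = f×t = 2.16×20.1 = 43.42 oscillations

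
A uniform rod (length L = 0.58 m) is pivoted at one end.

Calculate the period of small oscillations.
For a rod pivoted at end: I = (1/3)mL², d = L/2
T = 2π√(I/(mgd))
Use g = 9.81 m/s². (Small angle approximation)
I/m = (1/3)L² = 0.1121 m²; d = L/2 = 0.29 m
T = 2π√(I/(mgd)) = 2π√(0.1121/(9.81×0.29)) = 1.247 s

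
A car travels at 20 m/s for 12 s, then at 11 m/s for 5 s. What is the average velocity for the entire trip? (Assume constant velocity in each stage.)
d₁ = v₁t₁ = 20 × 12 = 240 m
d₂ = v₂t₂ = 11 × 5 = 55 m
d_total = 295 m, t_total = 17 s
v_avg = d_total/t_total = 295/17 = 17.35 m/s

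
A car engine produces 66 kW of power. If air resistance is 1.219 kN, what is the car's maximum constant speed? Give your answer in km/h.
P = Fv → v = P/F = 66000 W / 1219 N = 54.14 m/s = 194.9 km/h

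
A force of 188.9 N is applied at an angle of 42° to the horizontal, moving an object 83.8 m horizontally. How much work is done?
W = Fd cosθ = 188.9×83.8×cos(42°) = 11764.0 J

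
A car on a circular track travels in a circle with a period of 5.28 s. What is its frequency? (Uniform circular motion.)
f = 1/T = 1/5.28 = 0.1894 Hz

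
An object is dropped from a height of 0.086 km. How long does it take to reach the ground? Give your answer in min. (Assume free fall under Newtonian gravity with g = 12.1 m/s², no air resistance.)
t = √(2h/g) (with unit conversion) = 0.06284 min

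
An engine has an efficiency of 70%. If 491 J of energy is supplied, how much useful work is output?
W_out = η × W_in = 0.7 × 491 = 343.7 J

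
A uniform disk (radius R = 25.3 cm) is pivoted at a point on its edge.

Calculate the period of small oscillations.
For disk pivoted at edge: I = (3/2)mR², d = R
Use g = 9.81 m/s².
I/m = (3/2)R² = 0.09601 m²; d = R = 0.253 m
T = 2π√((3/2)R²/(gR)) = 2π√(3R/(2g)) = 1.236 s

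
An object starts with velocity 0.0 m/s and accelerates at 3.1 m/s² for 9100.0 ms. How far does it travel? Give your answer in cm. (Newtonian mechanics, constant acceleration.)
d = v₀t + ½at² (with unit conversion) = 12840.0 cm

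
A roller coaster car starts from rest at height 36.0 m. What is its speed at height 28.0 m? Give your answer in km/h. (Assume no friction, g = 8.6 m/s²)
mgh₁ = ½mv₂² + mgh₂ → v₂ = √(2g(h₁−h₂)) = √(2×8.6×(36−28)) = 11.73 m/s = 42.23 km/h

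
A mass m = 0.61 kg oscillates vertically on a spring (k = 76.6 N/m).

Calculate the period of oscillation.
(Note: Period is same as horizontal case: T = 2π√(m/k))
T = 2π√(m/k) = 2π√(0.61/76.6) = 0.5607 s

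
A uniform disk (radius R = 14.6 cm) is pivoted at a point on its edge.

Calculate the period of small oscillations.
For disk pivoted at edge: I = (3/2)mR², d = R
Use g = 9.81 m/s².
I/m = (3/2)R² = 0.03197 m²; d = R = 0.146 m
T = 2π√((3/2)R²/(gR)) = 2π√(3R/(2g)) = 0.9388 s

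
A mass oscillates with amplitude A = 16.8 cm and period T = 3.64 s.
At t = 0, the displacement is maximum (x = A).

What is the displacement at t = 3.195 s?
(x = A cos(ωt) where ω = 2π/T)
ω = 2π/T = 2π/3.64 = 1.726 rad/s
x = A cos(ωt) = 16.8×cos(1.726×3.195) = 12.08 cm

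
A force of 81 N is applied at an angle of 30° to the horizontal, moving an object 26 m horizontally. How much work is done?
W = Fd cosθ = 81×26×cos(30°) = 1823.8 J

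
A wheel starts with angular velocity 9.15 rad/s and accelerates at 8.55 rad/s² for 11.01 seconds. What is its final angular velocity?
ω = ω₀ + αt = 9.15 + 8.55 × 11.01 = 103.29 rad/s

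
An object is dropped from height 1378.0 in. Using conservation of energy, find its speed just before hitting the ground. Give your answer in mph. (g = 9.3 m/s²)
mgh = ½mv² → v = √(2gh) = √(2×9.3×35) = 25.52 m/s = 57.08 mph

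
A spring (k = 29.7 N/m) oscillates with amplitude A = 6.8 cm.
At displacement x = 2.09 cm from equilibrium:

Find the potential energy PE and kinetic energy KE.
E_total = ½kA² = ½×29.7×(0.068)² = 0.06867 J
PE = ½kx² = ½×29.7×(0.0209)² = 0.006487 J
KE = E_total − PE = 0.06218 J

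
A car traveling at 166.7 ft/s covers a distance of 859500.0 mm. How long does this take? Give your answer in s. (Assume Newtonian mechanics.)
t = d/v (with unit conversion) = 16.92 s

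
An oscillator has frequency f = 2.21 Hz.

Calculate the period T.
T = 1/f = 1/2.21 = 0.4525 s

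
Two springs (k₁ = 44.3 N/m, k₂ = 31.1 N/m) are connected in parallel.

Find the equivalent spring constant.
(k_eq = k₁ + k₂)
k_eq = k₁ + k₂ = 44.3 + 31.1 = 75.4 N/m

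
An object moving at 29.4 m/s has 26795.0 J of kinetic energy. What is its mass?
KE = ½mv² → m = 2KE/v² = 2×26795.0/29.4² = 62.0 kg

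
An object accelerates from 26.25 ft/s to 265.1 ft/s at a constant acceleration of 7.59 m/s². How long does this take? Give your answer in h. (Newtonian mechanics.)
t = (v - v₀)/a (with unit conversion) = 0.002664 h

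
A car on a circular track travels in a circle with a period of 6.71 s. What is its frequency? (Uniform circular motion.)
f = 1/T = 1/6.71 = 0.149 Hz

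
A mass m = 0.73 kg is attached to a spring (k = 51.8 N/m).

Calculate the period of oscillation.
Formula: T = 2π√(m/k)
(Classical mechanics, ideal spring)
T = 2π√(m/k) = 2π√(0.73/51.8) = 0.7459 s; f = 1/T = 1.341 Hz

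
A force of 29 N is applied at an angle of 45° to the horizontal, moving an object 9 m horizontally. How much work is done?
W = Fd cosθ = 29×9×cos(45°) = 184.55 J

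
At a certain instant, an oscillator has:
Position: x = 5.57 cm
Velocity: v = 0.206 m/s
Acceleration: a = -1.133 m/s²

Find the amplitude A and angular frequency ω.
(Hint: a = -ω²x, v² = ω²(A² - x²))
a = −ω²x → ω = √(|a|/x) = √(1.133/0.0557) = 4.51 rad/s
v² = ω²(A² − x²) → A = √(x² + v²/ω²) = √(0.0557² + 0.206²/4.51²) = 0.07203 m = 7.203 cm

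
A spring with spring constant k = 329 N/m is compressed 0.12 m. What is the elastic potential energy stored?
PE = ½kx² = ½×329×0.12² = 2.369 J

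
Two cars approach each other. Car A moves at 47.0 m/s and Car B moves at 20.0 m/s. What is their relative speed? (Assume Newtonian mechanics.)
v_rel = v_A + v_B = 47.0 + 20.0 = 67.0 m/s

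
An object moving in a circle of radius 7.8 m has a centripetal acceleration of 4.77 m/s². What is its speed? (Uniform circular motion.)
v = √(a_c × r) = √(4.77 × 7.8) = 6.1 m/s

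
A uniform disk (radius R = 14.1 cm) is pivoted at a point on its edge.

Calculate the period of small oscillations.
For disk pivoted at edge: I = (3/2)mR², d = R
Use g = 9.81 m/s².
I/m = (3/2)R² = 0.02982 m²; d = R = 0.141 m
T = 2π√((3/2)R²/(gR)) = 2π√(3R/(2g)) = 0.9226 s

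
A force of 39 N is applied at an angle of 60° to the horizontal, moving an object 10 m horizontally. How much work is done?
W = Fd cosθ = 39×10×cos(60°) = 195.0 J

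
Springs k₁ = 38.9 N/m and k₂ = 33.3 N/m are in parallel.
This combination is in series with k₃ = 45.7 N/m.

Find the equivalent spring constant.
k₁₂ = k₁ + k₂ = 72.2 N/m (parallel)
1/k_eq = 1/k₁₂ + 1/k₃ → k_eq = 27.99 N/m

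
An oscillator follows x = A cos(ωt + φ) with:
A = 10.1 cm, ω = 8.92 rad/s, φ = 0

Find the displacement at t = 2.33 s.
x = A cos(ωt + φ) = 10.1×cos(8.92×2.33 + 0) = -3.589 cm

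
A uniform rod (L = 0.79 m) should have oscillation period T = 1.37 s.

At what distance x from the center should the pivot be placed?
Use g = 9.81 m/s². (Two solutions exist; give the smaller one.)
T = 2π√((L²/12 + x²)/(gx)). Let c = T²g/(4π²) = 0.4664.
x² − cx + L²/12 = 0 → x = (c − √(c² − L²/3))/2 = 0.1845 m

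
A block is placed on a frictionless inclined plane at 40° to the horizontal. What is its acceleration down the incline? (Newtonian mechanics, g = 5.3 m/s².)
a = g sin(θ) = 5.3 × sin(40°) = 5.3 × 0.6428 = 3.41 m/s²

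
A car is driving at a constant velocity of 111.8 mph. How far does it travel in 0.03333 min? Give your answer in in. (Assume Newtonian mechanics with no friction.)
d = vt (with unit conversion) = 3935.0 in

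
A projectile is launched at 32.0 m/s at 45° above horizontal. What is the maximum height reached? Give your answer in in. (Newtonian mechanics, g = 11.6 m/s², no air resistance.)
H = v₀²sin²(θ)/(2g) (with unit conversion) = 868.9 in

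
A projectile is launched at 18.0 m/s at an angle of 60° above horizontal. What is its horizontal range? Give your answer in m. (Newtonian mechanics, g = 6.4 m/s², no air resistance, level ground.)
R = v₀² sin(2θ) / g = 43.84 m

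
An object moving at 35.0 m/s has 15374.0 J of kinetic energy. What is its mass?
KE = ½mv² → m = 2KE/v² = 2×15374.0/35.0² = 25.1 kg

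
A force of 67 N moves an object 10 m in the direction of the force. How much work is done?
W = Fd = 67×10 = 670.0 J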